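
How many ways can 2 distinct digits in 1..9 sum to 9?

4

2 distinct digits from 1–9 sum between 3 and 17.
Enumerating: {1,8}, {2,7}, {3,6}, {4,5}.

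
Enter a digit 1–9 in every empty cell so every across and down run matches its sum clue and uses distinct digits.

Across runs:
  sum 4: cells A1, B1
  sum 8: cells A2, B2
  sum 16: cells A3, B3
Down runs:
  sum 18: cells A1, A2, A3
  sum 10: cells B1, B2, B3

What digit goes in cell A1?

4 in 2 cells must be {1,3}; 16 in 2 cells must be {7,9}.
The 16 across and the 10 down share only 7, so B3 = 7.
Given what's placed, B1 must be 1 to fit the 4 across and 10 down.
B2 = 10 − 8 = 2 completes the 10 down.
A3 = 16 − 7 = 9 completes the 16 across.
A1 = 4 − 1 = 3 completes the 4 across.
A2 = 8 − 2 = 6 completes the 8 across.

3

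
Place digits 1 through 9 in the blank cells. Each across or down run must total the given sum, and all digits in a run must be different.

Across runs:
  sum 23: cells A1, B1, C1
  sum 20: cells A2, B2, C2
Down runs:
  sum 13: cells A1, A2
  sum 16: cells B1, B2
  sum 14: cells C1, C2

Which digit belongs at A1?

8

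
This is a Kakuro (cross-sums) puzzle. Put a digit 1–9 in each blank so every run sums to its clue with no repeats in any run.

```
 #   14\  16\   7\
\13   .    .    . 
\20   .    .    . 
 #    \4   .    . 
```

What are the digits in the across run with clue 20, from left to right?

4 in 2 cells must be {1,3}; 7 in 3 cells must be {1,2,4}.
Only 4 fits R2C3 under both its across sum 20 and down sum 7.
Given what's placed, R3C3 must be 1 to fit the 4 across and 7 down.
R1C3 = 7 − 5 = 2 completes the 7 down.
R2C1 = 9: the only remaining digit allowed by both the 20 across and the 14 down.
R2C2 = 20 − 13 = 7 completes the 20 across.

9 7 4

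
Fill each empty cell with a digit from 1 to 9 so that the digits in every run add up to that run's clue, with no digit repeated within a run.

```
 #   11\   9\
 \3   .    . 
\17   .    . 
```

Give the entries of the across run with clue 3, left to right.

3 in 2 cells must be {1,2}; 17 in 2 cells must be {8,9}.
The 3 across and the 11 down share only 2, so R1C1 = 2.
R1C2 = 3 − 2 = 1 completes the 3 across.
R2C1 = 11 − 2 = 9 completes the 11 down.
R2C2 = 17 − 9 = 8 completes the 17 across.

2 1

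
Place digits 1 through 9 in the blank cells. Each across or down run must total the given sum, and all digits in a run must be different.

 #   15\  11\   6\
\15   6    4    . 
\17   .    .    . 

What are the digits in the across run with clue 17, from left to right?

9 7 1

R1C3 = 15 − 10 = 5 completes the 15 across.
R2C1 = 15 − 6 = 9 completes the 15 down.
R2C2 = 11 − 4 = 7 completes the 11 down.
R2C3 = 17 − 16 = 1 completes the 17 across.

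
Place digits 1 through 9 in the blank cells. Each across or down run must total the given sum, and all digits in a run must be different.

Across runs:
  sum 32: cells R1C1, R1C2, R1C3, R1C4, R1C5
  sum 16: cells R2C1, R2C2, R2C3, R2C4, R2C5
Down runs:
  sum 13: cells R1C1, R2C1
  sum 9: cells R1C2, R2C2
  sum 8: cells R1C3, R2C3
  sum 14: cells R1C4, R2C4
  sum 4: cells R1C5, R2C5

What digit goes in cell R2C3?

3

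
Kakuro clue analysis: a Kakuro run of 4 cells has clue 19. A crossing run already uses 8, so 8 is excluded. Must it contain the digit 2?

Counterexample: {1,3,6,9} sums to 19 under that restriction without using 2.

No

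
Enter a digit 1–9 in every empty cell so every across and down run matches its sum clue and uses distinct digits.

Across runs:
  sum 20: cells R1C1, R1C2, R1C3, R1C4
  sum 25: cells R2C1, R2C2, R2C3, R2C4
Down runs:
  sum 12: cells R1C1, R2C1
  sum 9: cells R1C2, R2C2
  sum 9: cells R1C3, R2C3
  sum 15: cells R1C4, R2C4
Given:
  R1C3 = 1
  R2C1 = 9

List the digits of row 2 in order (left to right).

9 2 8 6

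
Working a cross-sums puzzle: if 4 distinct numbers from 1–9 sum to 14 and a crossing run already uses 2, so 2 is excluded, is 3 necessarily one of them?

Yes

The only way to make 14 from 4 distinct digits under that restriction is {1,3,4,6}, which contains 3.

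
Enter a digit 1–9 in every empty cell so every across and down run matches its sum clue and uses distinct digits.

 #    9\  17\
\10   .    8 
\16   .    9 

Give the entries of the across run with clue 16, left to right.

7 9

16 in 2 cells must be {7,9}; 17 in 2 cells must be {8,9}.
R1C1 = 10 − 8 = 2 completes the 10 across.
R2C1 = 16 − 9 = 7 completes the 16 across.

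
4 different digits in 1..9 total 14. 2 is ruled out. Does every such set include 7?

The only way to make 14 from 4 distinct digits under that restriction is {1,3,4,6}, which does not contain 7.

No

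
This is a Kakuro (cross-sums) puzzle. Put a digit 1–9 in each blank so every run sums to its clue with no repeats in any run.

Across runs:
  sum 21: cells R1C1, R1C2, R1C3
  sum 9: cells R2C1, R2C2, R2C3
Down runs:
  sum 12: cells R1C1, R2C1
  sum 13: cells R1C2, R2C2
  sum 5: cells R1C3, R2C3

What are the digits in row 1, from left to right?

The 21 across and the 5 down share only 4, so R1C3 = 4.
R2C3 = 5 − 4 = 1 completes the 5 down.
Nothing is forced directly, so branch on R2C1, whose candidates are 3 or 5. If R2C1 = 5: then R1C1 would have to be in {8,9} for the 21 across but in {7} for the 12 down — contradiction. So R2C1 = 3.
R1C1 = 12 − 3 = 9 completes the 12 down.
R1C2 = 21 − 13 = 8 completes the 21 across.
R2C2 = 9 − 4 = 5 completes the 9 across.

9, 8, 4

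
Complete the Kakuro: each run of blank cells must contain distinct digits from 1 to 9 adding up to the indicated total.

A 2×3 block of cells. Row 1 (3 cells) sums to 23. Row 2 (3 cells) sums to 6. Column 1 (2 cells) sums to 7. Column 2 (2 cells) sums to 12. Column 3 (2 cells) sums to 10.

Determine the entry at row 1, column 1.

6

23 in 3 cells must be {6,8,9}; 6 in 3 cells must be {1,2,3}.
The 23 across and the 7 down share only 6, so (1,1) = 6.
(2,1) = 7 − 6 = 1 completes the 7 down.
Given what's placed, (2,2) must be 3 to fit the 6 across and 12 down.
(2,3) = 6 − 4 = 2 completes the 6 across.
(1,2) = 12 − 3 = 9 completes the 12 down.
(1,3) = 23 − 15 = 8 completes the 23 across.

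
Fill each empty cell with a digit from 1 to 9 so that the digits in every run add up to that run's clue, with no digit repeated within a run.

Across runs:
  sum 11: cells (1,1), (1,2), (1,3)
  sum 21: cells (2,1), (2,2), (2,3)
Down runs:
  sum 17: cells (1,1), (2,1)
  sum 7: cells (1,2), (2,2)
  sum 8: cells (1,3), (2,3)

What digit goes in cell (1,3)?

17 in 2 cells must be {8,9}.
The 11 across and the 17 down share only 8, so (1,1) = 8.
(2,1) = 17 − 8 = 9 completes the 17 down.
Nothing is forced directly, so branch on (2,2), whose candidates are 4 or 5. If (2,2) = 4: then (1,2) would have to be in {1,2} for the 11 across but in {3} for the 7 down — contradiction. So (2,2) = 5.
(1,2) = 7 − 5 = 2 completes the 7 down.
(1,3) = 11 − 10 = 1 completes the 11 across.
(2,3) = 21 − 14 = 7 completes the 21 across.

1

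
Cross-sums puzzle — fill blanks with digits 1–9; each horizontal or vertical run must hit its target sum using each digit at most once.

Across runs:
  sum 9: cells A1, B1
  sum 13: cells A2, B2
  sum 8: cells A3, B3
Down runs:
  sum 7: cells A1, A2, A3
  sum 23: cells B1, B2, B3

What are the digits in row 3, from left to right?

7 in 3 cells must be {1,2,4}; 23 in 3 cells must be {6,8,9}.
The 13 across and the 7 down share only 4, so A2 = 4.
B2 = 13 − 4 = 9 completes the 13 across.
Given what's placed, B3 must be 6 to fit the 8 across and 23 down.
B1 = 23 − 15 = 8 completes the 23 down.
A3 = 8 − 6 = 2 completes the 8 across.
A1 = 9 − 8 = 1 completes the 9 across.

2 6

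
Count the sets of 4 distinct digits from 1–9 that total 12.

2

4 distinct digits from 1–9 sum between 10 and 30.
Enumerating: {1,2,3,6}, {1,2,4,5}.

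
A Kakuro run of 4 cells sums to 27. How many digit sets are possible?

4 distinct digits from 1–9 sum between 10 and 30.
Enumerating: {3,7,8,9}, {4,6,8,9}, {5,6,7,9}.

3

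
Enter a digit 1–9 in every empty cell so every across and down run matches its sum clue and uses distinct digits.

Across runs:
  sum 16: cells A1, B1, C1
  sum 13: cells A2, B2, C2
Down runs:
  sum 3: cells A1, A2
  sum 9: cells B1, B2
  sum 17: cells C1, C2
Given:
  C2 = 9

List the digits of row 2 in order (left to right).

1 3 9

3 in 2 cells must be {1,2}; 17 in 2 cells must be {8,9}.
C1 = 17 − 9 = 8 completes the 17 down.
A2 = 1: the only remaining digit allowed by both the 13 across and the 3 down.
B2 = 13 − 10 = 3 completes the 13 across.
A1 = 3 − 1 = 2 completes the 3 down.
B1 = 16 − 10 = 6 completes the 16 across.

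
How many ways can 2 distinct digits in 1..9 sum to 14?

2

2 distinct digits from 1–9 sum between 3 and 17.
Enumerating: {5,9}, {6,8}.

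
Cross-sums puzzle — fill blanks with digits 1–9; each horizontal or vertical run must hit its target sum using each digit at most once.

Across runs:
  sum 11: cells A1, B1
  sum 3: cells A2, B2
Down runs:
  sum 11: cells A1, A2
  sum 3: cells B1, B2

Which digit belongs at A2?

3 in 2 cells must be {1,2}.
The 11 across and the 3 down share only 2, so B1 = 2.
The 3 across and the 11 down share only 2, so A2 = 2.
B2 = 3 − 2 = 1 completes the 3 across.
A1 = 11 − 2 = 9 completes the 11 across.

2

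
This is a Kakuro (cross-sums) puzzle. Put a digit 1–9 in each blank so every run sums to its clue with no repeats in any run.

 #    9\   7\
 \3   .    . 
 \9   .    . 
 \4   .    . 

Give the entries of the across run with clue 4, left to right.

3 1

3 in 2 cells must be {1,2}; 4 in 2 cells must be {1,3}; 7 in 3 cells must be {1,2,4}.
The 4 across and the 7 down share only 1, so R3C2 = 1.
Given what's placed, R1C2 must be 2 to fit the 3 across and 7 down.
R2C2 = 7 − 3 = 4 completes the 7 down.
R3C1 = 4 − 1 = 3 completes the 4 across.
R1C1 = 3 − 2 = 1 completes the 3 across.
R2C1 = 9 − 4 = 5 completes the 9 across.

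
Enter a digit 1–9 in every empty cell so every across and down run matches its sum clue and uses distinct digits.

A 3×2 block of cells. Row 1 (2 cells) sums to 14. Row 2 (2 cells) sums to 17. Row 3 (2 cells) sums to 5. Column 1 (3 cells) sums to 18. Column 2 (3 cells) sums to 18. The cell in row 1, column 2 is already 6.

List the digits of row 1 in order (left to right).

8 6

17 in 2 cells must be {8,9}.
(1,1) = 14 − 6 = 8 completes the 14 across.
Given what's placed, (2,1) must be 9 to fit the 17 across and 18 down.
(2,2) = 17 − 9 = 8 completes the 17 across.
(3,1) = 18 − 17 = 1 completes the 18 down.
(3,2) = 5 − 1 = 4 completes the 5 across.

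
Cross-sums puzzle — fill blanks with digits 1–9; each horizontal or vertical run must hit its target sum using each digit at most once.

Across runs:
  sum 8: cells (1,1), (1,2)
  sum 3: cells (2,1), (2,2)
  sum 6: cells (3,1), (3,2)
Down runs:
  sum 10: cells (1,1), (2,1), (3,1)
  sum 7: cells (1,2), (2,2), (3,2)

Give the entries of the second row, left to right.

1 2

3 in 2 cells must be {1,2}; 7 in 3 cells must be {1,2,4}.
Nothing is forced directly, so branch on (1,2), whose candidates are 1 or 2. If (1,2) = 2: that forces (1,1) = 6, (2,1) = 1, after which (2,2) would have to be in {2} for the 3 across but in {1,4} for the 7 down — contradiction. So (1,2) = 1.
(1,1) = 8 − 1 = 7 completes the 8 across.
Given what's placed, (2,2) must be 2 to fit the 3 across and 7 down.
(3,2) = 7 − 3 = 4 completes the 7 down.
(2,1) = 3 − 2 = 1 completes the 3 across.
(3,1) = 6 − 4 = 2 completes the 6 across.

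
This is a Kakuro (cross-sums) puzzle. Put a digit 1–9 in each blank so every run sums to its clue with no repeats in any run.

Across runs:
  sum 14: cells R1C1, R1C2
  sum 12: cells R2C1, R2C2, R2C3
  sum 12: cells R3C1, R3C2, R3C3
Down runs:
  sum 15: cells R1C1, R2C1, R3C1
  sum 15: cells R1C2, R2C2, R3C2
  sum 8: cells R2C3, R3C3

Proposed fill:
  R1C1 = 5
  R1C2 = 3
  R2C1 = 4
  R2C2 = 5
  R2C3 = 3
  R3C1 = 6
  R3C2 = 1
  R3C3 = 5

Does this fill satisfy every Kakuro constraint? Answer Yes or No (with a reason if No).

No — the down run R1C2–R3C2 sums to 9, not 15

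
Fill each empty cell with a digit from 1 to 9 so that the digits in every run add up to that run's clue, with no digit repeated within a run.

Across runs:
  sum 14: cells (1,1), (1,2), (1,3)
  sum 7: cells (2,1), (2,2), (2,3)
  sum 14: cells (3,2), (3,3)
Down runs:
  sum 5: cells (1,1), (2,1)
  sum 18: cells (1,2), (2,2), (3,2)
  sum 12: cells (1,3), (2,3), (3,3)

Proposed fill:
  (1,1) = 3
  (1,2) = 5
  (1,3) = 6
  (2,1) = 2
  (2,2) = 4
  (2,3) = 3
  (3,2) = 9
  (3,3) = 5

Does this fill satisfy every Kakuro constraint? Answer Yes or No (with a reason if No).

No — the across run (2,1)–(2,3) sums to 9, not 7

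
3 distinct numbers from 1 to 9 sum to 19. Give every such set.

{2,8,9}; {3,7,9}; {4,6,9}; {4,7,8}; {5,6,8}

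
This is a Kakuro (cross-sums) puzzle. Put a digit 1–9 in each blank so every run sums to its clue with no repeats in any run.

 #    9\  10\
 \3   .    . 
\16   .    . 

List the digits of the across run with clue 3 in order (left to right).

2 1

3 in 2 cells must be {1,2}; 16 in 2 cells must be {7,9}.
The 16 across and the 9 down share only 7, so R2C1 = 7.
R2C2 = 16 − 7 = 9 completes the 16 across.
R1C1 = 9 − 7 = 2 completes the 9 down.
R1C2 = 3 − 2 = 1 completes the 3 across.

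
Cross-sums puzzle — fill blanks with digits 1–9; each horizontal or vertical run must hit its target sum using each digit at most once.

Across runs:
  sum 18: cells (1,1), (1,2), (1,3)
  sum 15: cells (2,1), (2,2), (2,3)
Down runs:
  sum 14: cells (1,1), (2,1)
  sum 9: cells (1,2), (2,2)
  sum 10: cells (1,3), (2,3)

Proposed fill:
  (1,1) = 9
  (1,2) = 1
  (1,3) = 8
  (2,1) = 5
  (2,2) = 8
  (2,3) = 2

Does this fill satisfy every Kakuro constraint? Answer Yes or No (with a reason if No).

Yes

Across: 9+1+8=18; 5+8+2=15. Down: 9+5=14; 1+8=9; 8+2=10. No digit repeats within any run.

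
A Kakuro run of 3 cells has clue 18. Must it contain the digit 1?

Counterexample: {2,7,9} sums to 18 without using 1.

No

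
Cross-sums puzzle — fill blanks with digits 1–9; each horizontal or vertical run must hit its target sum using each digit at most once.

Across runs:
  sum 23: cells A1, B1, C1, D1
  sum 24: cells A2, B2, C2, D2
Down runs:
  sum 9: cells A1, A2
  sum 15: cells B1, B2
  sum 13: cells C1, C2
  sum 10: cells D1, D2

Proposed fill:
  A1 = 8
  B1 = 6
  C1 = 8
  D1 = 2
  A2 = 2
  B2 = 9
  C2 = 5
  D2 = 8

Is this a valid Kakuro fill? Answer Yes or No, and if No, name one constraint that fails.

No — the across run A1–D1 sums to 24, not 23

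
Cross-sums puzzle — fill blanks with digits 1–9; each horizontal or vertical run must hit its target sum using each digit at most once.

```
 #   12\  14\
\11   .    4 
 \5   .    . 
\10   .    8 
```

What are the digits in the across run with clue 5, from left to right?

R1C1 = 11 − 4 = 7 completes the 11 across.
R2C2 = 14 − 12 = 2 completes the 14 down.
R3C1 = 10 − 8 = 2 completes the 10 across.
R2C1 = 5 − 2 = 3 completes the 5 across.

3 2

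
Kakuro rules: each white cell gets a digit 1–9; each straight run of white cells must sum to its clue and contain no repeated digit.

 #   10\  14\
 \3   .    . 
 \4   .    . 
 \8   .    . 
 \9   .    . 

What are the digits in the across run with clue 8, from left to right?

2, 6

3 in 2 cells must be {1,2}; 4 in 2 cells must be {1,3}; 10 in 4 cells must be {1,2,3,4}.
Nothing is forced directly, so branch on R1C1, whose candidates are 1 or 2. If R1C1 = 2: that forces R1C2 = 1, R2C2 = 3, R2C1 = 1, R3C1 = 3, after which R3C2 would have to be in {5} for the 8 across but in {2,4,6,8} for the 14 down — contradiction. So R1C1 = 1.
R1C2 = 3 − 1 = 2 completes the 3 across.
Given what's placed, R2C1 must be 3 to fit the 4 across and 10 down.
R2C2 = 4 − 3 = 1 completes the 4 across.
R3C1 = 2: the only remaining digit allowed by both the 8 across and the 10 down.
R3C2 = 8 − 2 = 6 completes the 8 across.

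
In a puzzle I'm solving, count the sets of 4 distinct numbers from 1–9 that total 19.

4 distinct digits from 1–9 sum between 10 and 30.

11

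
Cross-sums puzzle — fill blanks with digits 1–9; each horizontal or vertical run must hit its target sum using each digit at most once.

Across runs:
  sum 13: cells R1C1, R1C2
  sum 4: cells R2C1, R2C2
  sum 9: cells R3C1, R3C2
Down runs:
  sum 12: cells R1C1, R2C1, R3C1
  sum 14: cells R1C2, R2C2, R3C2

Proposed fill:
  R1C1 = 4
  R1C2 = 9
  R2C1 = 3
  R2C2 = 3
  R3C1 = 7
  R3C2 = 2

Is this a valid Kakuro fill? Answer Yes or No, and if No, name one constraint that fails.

No — the down run R1C1–R3C1 sums to 14, not 12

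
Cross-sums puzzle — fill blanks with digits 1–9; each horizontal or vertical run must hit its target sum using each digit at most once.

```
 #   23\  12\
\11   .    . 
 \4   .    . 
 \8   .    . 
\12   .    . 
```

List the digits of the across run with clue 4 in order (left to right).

3 1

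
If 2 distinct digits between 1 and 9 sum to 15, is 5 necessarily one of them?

No

Counterexample: {6,9} sums to 15 without using 5.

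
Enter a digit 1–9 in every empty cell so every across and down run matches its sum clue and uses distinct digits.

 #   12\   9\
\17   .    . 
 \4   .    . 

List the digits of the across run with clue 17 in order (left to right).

17 in 2 cells must be {8,9}; 4 in 2 cells must be {1,3}.
The 17 across and the 9 down share only 8, so R1C2 = 8.
The 4 across and the 12 down share only 3, so R2C1 = 3.
R2C2 = 4 − 3 = 1 completes the 4 across.
R1C1 = 17 − 8 = 9 completes the 17 across.

9, 8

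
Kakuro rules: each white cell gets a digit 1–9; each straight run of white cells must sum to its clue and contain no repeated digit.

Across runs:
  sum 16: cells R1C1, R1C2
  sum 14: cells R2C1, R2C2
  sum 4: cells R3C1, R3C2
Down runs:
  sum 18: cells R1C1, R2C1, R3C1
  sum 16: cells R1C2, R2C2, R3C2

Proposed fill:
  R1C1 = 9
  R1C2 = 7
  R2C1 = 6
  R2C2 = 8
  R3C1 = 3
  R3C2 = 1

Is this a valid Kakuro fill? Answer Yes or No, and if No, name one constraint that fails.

Across: 9+7=16; 6+8=14; 3+1=4. Down: 9+6+3=18; 7+8+1=16. No digit repeats within any run.

Yes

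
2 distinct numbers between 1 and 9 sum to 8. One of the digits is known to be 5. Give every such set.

2 distinct digits from 1–9 sum between 3 and 17.
Keeping only sets containing 5.
Only one set works: {3,5}.

{3,5}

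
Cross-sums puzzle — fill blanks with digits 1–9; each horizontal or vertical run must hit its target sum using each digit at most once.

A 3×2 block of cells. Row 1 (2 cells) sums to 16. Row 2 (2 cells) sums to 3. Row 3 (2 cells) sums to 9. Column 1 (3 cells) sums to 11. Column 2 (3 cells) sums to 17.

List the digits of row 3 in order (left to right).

3 6

16 in 2 cells must be {7,9}; 3 in 2 cells must be {1,2}.
The 16 across and the 11 down share only 7, so (1,1) = 7.
(1,2) = 16 − 7 = 9 completes the 16 across.
Given what's placed, (2,1) must be 1 to fit the 3 across and 11 down.
(2,2) = 3 − 1 = 2 completes the 3 across.
(3,1) = 11 − 8 = 3 completes the 11 down.
(3,2) = 9 − 3 = 6 completes the 9 across.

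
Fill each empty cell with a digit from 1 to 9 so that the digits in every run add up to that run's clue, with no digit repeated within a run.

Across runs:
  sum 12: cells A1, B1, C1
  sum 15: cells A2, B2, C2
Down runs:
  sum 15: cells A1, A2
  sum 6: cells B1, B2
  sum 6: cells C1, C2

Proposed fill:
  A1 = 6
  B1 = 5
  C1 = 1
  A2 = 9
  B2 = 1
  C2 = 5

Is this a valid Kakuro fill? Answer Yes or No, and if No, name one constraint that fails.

Across: 6+5+1=12; 9+1+5=15. Down: 6+9=15; 5+1=6; 1+5=6. No digit repeats within any run.

Yes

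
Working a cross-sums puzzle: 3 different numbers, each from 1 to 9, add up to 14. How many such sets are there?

3 distinct digits from 1–9 sum between 6 and 24.

8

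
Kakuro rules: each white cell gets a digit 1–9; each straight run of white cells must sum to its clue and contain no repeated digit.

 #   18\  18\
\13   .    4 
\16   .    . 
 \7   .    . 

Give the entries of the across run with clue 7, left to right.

2 5

16 in 2 cells must be {7,9}.
R1C1 = 13 − 4 = 9 completes the 13 across.
Given what's placed, R2C1 must be 7 to fit the 16 across and 18 down.
R2C2 = 16 − 7 = 9 completes the 16 across.
R3C1 = 18 − 16 = 2 completes the 18 down.
R3C2 = 7 − 2 = 5 completes the 7 across.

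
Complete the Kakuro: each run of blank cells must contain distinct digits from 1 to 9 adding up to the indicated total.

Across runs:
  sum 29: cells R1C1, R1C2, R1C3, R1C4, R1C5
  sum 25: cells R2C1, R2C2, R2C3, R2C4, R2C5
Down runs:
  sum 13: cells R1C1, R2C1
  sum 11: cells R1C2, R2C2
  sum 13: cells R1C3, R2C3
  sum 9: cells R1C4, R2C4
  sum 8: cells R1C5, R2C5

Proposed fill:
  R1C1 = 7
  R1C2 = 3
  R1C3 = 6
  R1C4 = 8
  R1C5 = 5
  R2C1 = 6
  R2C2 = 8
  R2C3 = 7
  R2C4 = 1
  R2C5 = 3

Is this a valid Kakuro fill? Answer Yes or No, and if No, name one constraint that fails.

Across: 7+3+6+8+5=29; 6+8+7+1+3=25. Down: 7+6=13; 3+8=11; 6+7=13; 8+1=9; 5+3=8. No digit repeats within any run.

Yes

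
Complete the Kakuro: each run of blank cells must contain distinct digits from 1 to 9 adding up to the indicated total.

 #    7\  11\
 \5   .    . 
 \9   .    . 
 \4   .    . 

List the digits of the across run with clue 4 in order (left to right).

4 in 2 cells must be {1,3}; 7 in 3 cells must be {1,2,4}.
The 4 across and the 7 down share only 1, so R3C1 = 1.
R3C2 = 4 − 1 = 3 completes the 4 across.
Nothing is forced directly, so branch on R1C1, whose candidates are 2 or 4. If R1C1 = 2: then R1C2 would have to be in {3} for the 5 across but in {1,2,6,7} for the 11 down — contradiction. So R1C1 = 4.
R1C2 = 5 − 4 = 1 completes the 5 across.
R2C1 = 7 − 5 = 2 completes the 7 down.
R2C2 = 9 − 2 = 7 completes the 9 across.

1, 3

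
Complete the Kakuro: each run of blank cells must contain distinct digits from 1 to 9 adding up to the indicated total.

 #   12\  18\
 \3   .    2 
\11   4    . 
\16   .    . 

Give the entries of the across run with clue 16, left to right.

3 in 2 cells must be {1,2}; 16 in 2 cells must be {7,9}.
R1C1 = 3 − 2 = 1 completes the 3 across.
R2C2 = 11 − 4 = 7 completes the 11 across.
R3C1 = 12 − 5 = 7 completes the 12 down.
R3C2 = 16 − 7 = 9 completes the 16 across.

7 9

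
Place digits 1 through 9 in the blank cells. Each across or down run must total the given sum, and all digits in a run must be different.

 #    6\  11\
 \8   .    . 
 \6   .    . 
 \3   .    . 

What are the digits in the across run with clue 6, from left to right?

2, 4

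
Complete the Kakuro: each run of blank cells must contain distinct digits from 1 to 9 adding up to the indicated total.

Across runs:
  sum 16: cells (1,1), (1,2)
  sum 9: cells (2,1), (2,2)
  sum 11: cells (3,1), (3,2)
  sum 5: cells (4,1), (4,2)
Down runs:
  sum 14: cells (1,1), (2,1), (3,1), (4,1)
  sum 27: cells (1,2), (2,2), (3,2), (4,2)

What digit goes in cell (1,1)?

7

16 in 2 cells must be {7,9}.
Only 7 fits (1,1) under both its across sum 16 and down sum 14.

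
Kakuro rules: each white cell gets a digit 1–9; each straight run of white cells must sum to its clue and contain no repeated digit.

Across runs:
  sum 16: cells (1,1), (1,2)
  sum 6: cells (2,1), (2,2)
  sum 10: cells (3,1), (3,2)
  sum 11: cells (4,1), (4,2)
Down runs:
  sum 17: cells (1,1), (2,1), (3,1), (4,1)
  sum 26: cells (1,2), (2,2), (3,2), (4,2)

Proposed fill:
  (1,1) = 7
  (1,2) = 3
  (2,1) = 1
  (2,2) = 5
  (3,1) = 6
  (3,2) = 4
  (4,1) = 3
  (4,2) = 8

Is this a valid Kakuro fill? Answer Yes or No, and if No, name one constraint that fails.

No — the down run (1,2)–(4,2) sums to 20, not 26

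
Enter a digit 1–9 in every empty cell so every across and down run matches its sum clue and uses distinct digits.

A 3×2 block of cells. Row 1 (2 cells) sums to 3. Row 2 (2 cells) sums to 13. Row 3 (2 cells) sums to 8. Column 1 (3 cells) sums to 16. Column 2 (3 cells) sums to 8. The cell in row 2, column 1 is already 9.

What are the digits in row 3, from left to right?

3 in 2 cells must be {1,2}.
(2,2) = 13 − 9 = 4 completes the 13 across.
Given what's placed, (1,2) must be 1 to fit the 3 across and 8 down.
(3,2) = 8 − 5 = 3 completes the 8 down.
(1,1) = 3 − 1 = 2 completes the 3 across.
(3,1) = 8 − 3 = 5 completes the 8 across.

5, 3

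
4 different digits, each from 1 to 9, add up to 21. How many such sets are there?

4 distinct digits from 1–9 sum between 10 and 30.

11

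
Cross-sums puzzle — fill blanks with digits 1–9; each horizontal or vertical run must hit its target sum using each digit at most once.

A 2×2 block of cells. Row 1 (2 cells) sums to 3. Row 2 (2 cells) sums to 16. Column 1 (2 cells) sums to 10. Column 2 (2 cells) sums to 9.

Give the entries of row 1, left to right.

1 2

3 in 2 cells must be {1,2}; 16 in 2 cells must be {7,9}.
The 16 across and the 9 down share only 7, so (2,2) = 7.
(1,2) = 9 − 7 = 2 completes the 9 down.
(2,1) = 16 − 7 = 9 completes the 16 across.
(1,1) = 3 − 2 = 1 completes the 3 across.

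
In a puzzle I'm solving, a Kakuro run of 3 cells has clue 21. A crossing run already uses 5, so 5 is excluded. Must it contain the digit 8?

Yes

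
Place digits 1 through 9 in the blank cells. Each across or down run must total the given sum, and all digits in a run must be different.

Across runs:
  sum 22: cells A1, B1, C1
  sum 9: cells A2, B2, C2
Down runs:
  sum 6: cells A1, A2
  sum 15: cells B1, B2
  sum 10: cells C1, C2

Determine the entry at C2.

The 22 across and the 6 down share only 5, so A1 = 5.
A2 = 6 − 5 = 1 completes the 6 down.
Given what's placed, B2 must be 6 to fit the 9 across and 15 down.
C2 = 9 − 7 = 2 completes the 9 across.
B1 = 15 − 6 = 9 completes the 15 down.
C1 = 22 − 14 = 8 completes the 22 across.

2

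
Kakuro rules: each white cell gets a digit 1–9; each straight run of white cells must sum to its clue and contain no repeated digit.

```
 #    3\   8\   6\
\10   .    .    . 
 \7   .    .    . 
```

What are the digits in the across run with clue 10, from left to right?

1 7 2

7 in 3 cells must be {1,2,4}; 3 in 2 cells must be {1,2}.
Nothing is forced directly, so branch on R1C1, whose candidates are 1 or 2. If R1C1 = 2: that forces R2C1 = 1, R2C2 = 2, R2C3 = 4, after which R1C2 would have to be in {1,3,5,7} for the 10 across but in {6} for the 8 down — contradiction. So R1C1 = 1.
R2C1 = 3 − 1 = 2 completes the 3 down.
Given what's placed, R2C2 must be 1 to fit the 7 across and 8 down.
R2C3 = 7 − 3 = 4 completes the 7 across.
R1C2 = 8 − 1 = 7 completes the 8 down.
R1C3 = 10 − 8 = 2 completes the 10 across.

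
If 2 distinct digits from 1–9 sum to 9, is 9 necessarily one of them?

Counterexample: {1,8} sums to 9 without using 9.

No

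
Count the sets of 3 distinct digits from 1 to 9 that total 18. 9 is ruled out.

3

3 distinct digits from 1–9 sum between 6 and 24.
Dropping sets that contain 9.
Enumerating: {3,7,8}, {4,6,8}, {5,6,7}.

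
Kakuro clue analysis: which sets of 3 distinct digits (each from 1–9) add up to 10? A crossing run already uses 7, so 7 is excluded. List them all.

3 distinct digits from 1–9 sum between 6 and 24.
Dropping sets that contain 7.

{1,3,6}; {1,4,5}; {2,3,5}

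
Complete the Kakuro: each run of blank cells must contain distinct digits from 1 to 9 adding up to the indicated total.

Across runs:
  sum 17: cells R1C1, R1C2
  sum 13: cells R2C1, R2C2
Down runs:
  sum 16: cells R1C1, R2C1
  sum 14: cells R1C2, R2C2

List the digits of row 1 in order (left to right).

17 in 2 cells must be {8,9}; 16 in 2 cells must be {7,9}.
The 17 across and the 16 down share only 9, so R1C1 = 9.
R1C2 = 17 − 9 = 8 completes the 17 across.
R2C1 = 16 − 9 = 7 completes the 16 down.
R2C2 = 13 − 7 = 6 completes the 13 across.

9 8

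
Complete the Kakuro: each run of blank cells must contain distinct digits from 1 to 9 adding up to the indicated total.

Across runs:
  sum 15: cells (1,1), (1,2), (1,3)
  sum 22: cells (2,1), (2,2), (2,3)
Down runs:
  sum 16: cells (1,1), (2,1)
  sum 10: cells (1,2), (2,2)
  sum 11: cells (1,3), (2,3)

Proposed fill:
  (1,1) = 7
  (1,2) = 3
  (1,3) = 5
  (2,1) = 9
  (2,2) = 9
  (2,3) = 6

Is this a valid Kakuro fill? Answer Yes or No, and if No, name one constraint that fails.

No — the across run (2,1)–(2,3) sums to 24, not 22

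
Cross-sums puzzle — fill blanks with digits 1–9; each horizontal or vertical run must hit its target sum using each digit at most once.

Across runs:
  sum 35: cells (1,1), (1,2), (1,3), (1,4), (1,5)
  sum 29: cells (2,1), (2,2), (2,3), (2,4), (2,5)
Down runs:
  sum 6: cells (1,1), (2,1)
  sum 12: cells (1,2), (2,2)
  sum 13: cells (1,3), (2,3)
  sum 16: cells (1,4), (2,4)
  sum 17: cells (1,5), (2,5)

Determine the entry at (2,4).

35 in 5 cells must be {5,6,7,8,9}; 16 in 2 cells must be {7,9}; 17 in 2 cells must be {8,9}.
Only 5 fits (1,1) under both its across sum 35 and down sum 6.
(2,1) = 6 − 5 = 1 completes the 6 down.
Nothing is forced directly, so branch on (1,4), whose candidates are 7 or 9. If (1,4) = 9: that forces (1,5) = 8, (2,4) = 7, (2,5) = 9, (1,2) = 7, (1,3) = 6, after which (2,2) would have to be in {4,8} for the 29 across but in {5} for the 12 down — contradiction. So (1,4) = 7.
(2,4) = 16 − 7 = 9 completes the 16 down.

9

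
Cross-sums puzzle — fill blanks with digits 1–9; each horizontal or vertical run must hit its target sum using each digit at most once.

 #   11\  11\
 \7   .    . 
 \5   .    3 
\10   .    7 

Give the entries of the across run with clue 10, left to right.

3 7

R1C2 = 11 − 10 = 1 completes the 11 down.
R2C1 = 5 − 3 = 2 completes the 5 across.
R3C1 = 10 − 7 = 3 completes the 10 across.
R1C1 = 7 − 1 = 6 completes the 7 across.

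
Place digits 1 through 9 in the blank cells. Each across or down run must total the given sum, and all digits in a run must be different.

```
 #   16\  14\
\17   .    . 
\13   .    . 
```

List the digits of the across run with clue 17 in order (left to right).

9, 8

17 in 2 cells must be {8,9}; 16 in 2 cells must be {7,9}.
The 17 across and the 16 down share only 9, so R1C1 = 9.
R1C2 = 17 − 9 = 8 completes the 17 across.
R2C1 = 16 − 9 = 7 completes the 16 down.
R2C2 = 13 − 7 = 6 completes the 13 across.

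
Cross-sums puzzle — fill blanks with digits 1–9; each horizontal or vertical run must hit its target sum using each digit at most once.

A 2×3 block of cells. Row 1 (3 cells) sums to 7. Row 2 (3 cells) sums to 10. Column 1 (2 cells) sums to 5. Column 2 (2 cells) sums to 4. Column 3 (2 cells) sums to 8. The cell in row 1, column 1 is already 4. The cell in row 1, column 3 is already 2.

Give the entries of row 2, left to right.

1, 3, 6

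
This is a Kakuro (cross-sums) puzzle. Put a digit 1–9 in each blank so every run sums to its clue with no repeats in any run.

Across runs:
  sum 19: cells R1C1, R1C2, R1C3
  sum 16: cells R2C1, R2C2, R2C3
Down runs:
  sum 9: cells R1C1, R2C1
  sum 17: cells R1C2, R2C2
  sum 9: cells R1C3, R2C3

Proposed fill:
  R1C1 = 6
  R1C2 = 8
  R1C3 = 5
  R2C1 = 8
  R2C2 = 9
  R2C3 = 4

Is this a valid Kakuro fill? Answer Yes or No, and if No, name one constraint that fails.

No — the down run R1C1–R2C1 sums to 14, not 9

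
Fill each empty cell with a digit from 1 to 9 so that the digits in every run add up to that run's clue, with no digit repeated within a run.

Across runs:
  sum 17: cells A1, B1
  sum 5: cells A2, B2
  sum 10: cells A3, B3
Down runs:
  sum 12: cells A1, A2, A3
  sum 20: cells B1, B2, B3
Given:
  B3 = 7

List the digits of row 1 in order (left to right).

17 in 2 cells must be {8,9}.
B2 = 4: the only remaining digit allowed by both the 5 across and the 20 down.
A3 = 10 − 7 = 3 completes the 10 across.
A1 = 8: the only remaining digit allowed by both the 17 across and the 12 down.
B1 = 17 − 8 = 9 completes the 17 across.
A2 = 5 − 4 = 1 completes the 5 across.

8 9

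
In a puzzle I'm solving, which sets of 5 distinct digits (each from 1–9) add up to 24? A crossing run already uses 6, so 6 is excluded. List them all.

{1,2,4,8,9}; {1,2,5,7,9}; {1,3,4,7,9}; {1,3,5,7,8}; {2,3,4,7,8}

5 distinct digits from 1–9 sum between 15 and 35.
Dropping sets that contain 6.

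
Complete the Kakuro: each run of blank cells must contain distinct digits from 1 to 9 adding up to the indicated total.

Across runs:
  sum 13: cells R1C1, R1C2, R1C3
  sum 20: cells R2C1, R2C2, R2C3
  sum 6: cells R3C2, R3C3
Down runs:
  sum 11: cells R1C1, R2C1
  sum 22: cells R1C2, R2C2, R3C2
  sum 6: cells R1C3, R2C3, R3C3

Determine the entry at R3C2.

5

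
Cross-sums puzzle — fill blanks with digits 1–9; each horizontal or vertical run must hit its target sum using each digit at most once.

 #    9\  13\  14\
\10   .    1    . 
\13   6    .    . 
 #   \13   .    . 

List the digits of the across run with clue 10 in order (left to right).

3 1 6

R1C1 = 9 − 6 = 3 completes the 9 down.
R1C3 = 10 − 4 = 6 completes the 10 across.
Nothing is forced directly, so branch on R2C3, whose candidates are 3 or 5. If R2C3 = 5: then R2C2 would have to be in {2} for the 13 across but in {3,4,5,7,8,9} for the 13 down — contradiction. So R2C3 = 3.
R2C2 = 13 − 9 = 4 completes the 13 across.
R3C2 = 13 − 5 = 8 completes the 13 down.
R3C3 = 13 − 8 = 5 completes the 13 across.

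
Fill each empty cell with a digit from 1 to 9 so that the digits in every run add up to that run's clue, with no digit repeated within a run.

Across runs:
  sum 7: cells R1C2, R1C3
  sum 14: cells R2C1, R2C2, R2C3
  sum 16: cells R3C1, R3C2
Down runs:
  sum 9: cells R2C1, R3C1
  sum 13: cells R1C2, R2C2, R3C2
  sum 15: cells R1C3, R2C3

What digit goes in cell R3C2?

9

16 in 2 cells must be {7,9}.
The 7 across and the 15 down share only 6, so R1C3 = 6.
R2C3 = 15 − 6 = 9 completes the 15 down.
Intersecting the 16 across with the 9 down forces R3C1 = 7.
R3C2 = 16 − 7 = 9 completes the 16 across.
R1C2 = 7 − 6 = 1 completes the 7 across.
R2C1 = 9 − 7 = 2 completes the 9 down.
R2C2 = 14 − 11 = 3 completes the 14 across.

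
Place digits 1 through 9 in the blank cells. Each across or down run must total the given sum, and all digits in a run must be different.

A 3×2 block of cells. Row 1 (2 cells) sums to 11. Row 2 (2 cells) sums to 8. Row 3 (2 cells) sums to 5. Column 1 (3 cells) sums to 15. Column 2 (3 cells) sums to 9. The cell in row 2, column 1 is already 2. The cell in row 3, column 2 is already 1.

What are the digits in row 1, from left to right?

(2,2) = 8 − 2 = 6 completes the 8 across.
(3,1) = 5 − 1 = 4 completes the 5 across.
(1,1) = 15 − 6 = 9 completes the 15 down.
(1,2) = 11 − 9 = 2 completes the 11 across.

9 2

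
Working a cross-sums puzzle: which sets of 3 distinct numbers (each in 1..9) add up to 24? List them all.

{7,8,9}

3 distinct digits from 1–9 sum between 6 and 24.
Only one set works: {7,8,9}.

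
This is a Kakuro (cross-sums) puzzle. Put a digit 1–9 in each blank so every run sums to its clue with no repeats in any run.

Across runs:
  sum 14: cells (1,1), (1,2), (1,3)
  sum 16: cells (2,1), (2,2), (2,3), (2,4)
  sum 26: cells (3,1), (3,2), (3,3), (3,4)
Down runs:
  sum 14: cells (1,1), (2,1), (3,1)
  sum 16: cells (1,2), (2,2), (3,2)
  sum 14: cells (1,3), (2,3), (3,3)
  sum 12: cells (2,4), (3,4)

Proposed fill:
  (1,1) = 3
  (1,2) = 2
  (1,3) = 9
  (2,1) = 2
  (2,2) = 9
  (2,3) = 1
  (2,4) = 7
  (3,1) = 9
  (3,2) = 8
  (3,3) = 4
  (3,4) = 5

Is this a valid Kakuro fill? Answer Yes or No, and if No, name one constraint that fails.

No — the across run (2,1)–(2,4) sums to 19, not 16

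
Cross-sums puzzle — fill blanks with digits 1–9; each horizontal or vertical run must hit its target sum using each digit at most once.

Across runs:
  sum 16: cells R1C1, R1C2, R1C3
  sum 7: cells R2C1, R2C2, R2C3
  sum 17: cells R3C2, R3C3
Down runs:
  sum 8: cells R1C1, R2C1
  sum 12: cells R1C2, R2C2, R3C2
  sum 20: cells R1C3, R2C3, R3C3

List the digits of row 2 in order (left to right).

7 in 3 cells must be {1,2,4}; 17 in 2 cells must be {8,9}.
Only 4 fits R2C3 under both its across sum 7 and down sum 20.
Given what's placed, R3C3 must be 9 to fit the 17 across and 20 down.
R1C3 = 20 − 13 = 7 completes the 20 down.
R3C2 = 17 − 9 = 8 completes the 17 across.
R2C2 = 1: the only remaining digit allowed by both the 7 across and the 12 down.
R1C2 = 12 − 9 = 3 completes the 12 down.
R2C1 = 7 − 5 = 2 completes the 7 across.

2, 1, 4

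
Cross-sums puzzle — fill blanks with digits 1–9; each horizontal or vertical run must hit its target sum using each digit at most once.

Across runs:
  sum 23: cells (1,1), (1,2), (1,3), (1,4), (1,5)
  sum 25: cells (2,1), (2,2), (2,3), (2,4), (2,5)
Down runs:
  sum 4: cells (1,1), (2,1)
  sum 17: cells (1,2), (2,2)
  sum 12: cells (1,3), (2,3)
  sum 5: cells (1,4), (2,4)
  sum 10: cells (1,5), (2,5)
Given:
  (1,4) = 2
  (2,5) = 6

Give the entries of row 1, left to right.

3 9 5 2 4

4 in 2 cells must be {1,3}; 17 in 2 cells must be {8,9}.
(1,5) = 10 − 6 = 4 completes the 10 down.
(2,4) = 5 − 2 = 3 completes the 5 down.
Given what's placed, (2,1) must be 1 to fit the 25 across and 4 down.
Given what's placed, (2,2) must be 8 to fit the 25 across and 17 down.
(2,3) = 25 − 18 = 7 completes the 25 across.
(1,1) = 4 − 1 = 3 completes the 4 down.
(1,2) = 17 − 8 = 9 completes the 17 down.
(1,3) = 23 − 18 = 5 completes the 23 across.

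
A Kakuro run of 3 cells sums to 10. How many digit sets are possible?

3 distinct digits from 1–9 sum between 6 and 24.
Enumerating: {1,2,7}, {1,3,6}, {1,4,5}, {2,3,5}.

4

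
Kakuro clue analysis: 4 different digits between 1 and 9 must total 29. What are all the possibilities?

{5,7,8,9}

4 distinct digits from 1–9 sum between 10 and 30.
Only one set works: {5,7,8,9}.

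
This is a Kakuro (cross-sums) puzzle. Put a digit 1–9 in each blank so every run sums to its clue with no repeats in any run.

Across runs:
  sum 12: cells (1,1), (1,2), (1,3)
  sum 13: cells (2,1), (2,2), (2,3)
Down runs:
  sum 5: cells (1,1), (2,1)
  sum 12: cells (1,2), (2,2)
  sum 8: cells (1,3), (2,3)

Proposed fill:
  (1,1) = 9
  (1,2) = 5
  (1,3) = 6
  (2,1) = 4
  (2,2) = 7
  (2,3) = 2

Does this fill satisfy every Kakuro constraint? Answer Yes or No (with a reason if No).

No — the across run (1,1)–(1,3) sums to 20, not 12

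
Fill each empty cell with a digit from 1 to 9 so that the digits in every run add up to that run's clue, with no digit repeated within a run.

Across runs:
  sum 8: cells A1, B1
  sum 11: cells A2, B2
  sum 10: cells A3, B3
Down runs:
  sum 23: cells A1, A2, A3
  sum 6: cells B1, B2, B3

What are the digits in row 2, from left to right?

8 3

23 in 3 cells must be {6,8,9}; 6 in 3 cells must be {1,2,3}.
The 8 across and the 23 down share only 6, so A1 = 6.
B1 = 8 − 6 = 2 completes the 8 across.
Given what's placed, B2 must be 3 to fit the 11 across and 6 down.
B3 = 6 − 5 = 1 completes the 6 down.
A2 = 11 − 3 = 8 completes the 11 across.
A3 = 10 − 1 = 9 completes the 10 across.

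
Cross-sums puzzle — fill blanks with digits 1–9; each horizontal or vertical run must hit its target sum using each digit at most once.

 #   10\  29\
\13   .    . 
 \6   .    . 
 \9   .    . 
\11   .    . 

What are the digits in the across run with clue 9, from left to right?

2 7

10 in 4 cells must be {1,2,3,4}; 29 in 4 cells must be {5,7,8,9}.
Only 4 fits R1C1 under both its across sum 13 and down sum 10.
R1C2 = 13 − 4 = 9 completes the 13 across.
Given what's placed, R2C2 must be 5 to fit the 6 across and 29 down.
R2C1 = 6 − 5 = 1 completes the 6 across.
No cell is forced outright now. R3C1 can only be 2 or 3 (the digits allowed by both its 9 across and its 10 down). If R3C1 = 3: then R3C2 would have to be in {6} for the 9 across but in {7,8} for the 29 down — contradiction. So R3C1 = 2.
R3C2 = 9 − 2 = 7 completes the 9 across.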